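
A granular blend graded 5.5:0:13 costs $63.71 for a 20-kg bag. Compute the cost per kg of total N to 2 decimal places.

N in bag = 20 × 5.5% = 1.1 kg.
Cost per kg N = $63.71 / 1.1 = $57.9182.

$57.92 per kg N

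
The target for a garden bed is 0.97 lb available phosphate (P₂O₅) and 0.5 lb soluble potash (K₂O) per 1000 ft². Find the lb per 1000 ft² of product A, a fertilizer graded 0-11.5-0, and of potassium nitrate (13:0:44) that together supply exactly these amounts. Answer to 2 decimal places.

With a, b = lb per 1000 ft² of product A and potassium nitrate:
P₂O₅: 0.115·a + 0·b = 0.97
K₂O: 0·a + 0.44·b = 0.5
Solving simultaneously: a = 8.43478, b = 1.13636.

8.43 lb product A, 1.14 lb potassium nitrate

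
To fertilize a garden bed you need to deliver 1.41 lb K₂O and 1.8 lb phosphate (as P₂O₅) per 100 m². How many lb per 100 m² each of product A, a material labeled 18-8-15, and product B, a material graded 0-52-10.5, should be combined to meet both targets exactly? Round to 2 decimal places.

7.82 lb product A, 2.26 lb product B

With a, b = lb per 100 m² of product A and product B:
K₂O: 0.15·a + 0.105·b = 1.41
P₂O₅: 0.08·a + 0.52·b = 1.8
From row1: a = (1.41 − 0.105·b) / 0.15.
Into row2: 0.08·(1.41 − 0.105·b)/0.15 + 0.52·b = 1.8 → b = 2.25862, a = 7.81897.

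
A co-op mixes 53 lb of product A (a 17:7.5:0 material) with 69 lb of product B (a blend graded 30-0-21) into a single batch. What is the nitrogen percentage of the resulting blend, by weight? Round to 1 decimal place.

24.4% N

Total mass = 53 + 69 = 122 lb.
N mass = 17%×53 + 30%×69 = 29.71 lb.
% N = 29.71 / 122 = 24.3525%.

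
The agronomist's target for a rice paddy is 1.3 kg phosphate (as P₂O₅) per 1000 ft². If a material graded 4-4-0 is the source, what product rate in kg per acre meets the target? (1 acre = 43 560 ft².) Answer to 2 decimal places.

Product per 1000 ft² = 1.3 / 4% = 32.5 kg.
Convert to per acre: 32.5 × 43.56 = 1415.7 kg.

1415.70 kg of product per acre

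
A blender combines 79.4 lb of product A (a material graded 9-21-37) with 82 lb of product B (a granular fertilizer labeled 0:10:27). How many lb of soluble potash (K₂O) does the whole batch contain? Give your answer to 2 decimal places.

51.52 lb K₂O

K₂O mass = 37%×79.4 + 27%×82 = 51.518 lb.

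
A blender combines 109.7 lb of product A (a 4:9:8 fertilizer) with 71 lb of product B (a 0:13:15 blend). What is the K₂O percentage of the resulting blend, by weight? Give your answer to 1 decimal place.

10.8% K₂O

Total mass = 109.7 + 71 = 180.7 lb.
K₂O mass = 8%×109.7 + 15%×71 = 19.426 lb.
% K₂O = 19.426 / 180.7 = 10.7504%.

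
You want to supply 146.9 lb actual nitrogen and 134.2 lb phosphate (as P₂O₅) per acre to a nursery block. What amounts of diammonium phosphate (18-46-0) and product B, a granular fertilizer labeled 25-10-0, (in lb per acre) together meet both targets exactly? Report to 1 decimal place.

Let a = lb of diammonium phosphate, b = lb of product B (per acre).
N: 0.18·a + 0.25·b = 146.9
P₂O₅: 0.46·a + 0.1·b = 134.2
Solving simultaneously: a = 194.433, b = 447.608.

194.4 lb diammonium phosphate, 447.6 lb product B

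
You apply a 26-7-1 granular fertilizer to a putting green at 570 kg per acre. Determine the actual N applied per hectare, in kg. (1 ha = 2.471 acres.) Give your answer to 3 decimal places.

nitrogen per acre = 570 × 26% = 148.2 kg.
Convert to per hectare: 148.2 × 2.471 = 366.2022 kg.

366.202 kg N per hectare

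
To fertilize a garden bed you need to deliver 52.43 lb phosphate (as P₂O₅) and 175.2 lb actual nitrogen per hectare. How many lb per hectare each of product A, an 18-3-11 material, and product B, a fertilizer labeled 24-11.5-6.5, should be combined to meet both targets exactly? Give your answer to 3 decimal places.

560.356 lb product A, 309.733 lb product B

With a, b = lb per hectare of product A and product B:
P₂O₅: 0.03·a + 0.115·b = 52.43
N: 0.18·a + 0.24·b = 175.2
Eliminate b: (row1) − 0.115/0.24·(row2) → -0.05625·a = -31.52, so a = 560.3556.
Then b = (175.2 − 0.18·560.3556) / 0.24 = 309.7333.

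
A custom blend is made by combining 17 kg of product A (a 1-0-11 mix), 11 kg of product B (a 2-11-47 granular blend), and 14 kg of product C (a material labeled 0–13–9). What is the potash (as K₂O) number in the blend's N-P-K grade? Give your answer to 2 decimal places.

19.76% K₂O

Total mass = 17 + 11 + 14 = 42 kg.
K₂O mass = 11%×17 + 47%×11 + 9%×14 = 8.3 kg.
% K₂O = 8.3 / 42 = 19.7619%.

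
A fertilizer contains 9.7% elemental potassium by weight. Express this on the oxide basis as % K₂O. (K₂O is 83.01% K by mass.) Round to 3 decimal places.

%K₂O = 9.7 / 0.8301 = 11.6853%.

11.685% K₂O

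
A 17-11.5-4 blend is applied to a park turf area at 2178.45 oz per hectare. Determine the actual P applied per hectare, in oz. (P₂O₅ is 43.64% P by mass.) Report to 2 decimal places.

P₂O₅ per hectare = 2178.45 × 11.5% = 250.522 oz.
Elemental P = 250.522 × 0.4364 = 109.328 oz per hectare.

109.33 oz P per hectare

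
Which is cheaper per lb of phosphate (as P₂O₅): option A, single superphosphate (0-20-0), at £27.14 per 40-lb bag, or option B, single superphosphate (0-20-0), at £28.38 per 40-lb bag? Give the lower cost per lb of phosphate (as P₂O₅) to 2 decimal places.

option A: P₂O₅ per bag = 40 × 20% = 8 lb; cost = 27.14 / 8 = £3.3925/lb P₂O₅.
option B: P₂O₅ per bag = 40 × 20% = 8 lb; cost = 28.38 / 8 = £3.5475/lb P₂O₅.
option A is cheaper.

£3.39 per lb P₂O₅ (option A)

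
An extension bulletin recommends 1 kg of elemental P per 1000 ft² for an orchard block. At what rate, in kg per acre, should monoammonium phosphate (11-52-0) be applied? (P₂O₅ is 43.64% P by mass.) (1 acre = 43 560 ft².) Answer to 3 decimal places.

191.955 kg of product per acre

As P₂O₅: 1 / 0.4364 = 2.29148 kg per 1000 ft².
Product per 1000 ft² = 2.29148 / 52% = 4.40668 kg.
Convert to per acre: 4.40668 × 43.56 = 191.9552 kg.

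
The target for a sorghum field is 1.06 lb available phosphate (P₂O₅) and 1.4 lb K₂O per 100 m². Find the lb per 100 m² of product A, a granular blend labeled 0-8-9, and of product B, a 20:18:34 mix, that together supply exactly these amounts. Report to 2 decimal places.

Let a = lb of product A, b = lb of product B (per 100 m²).
P₂O₅: 0.08·a + 0.18·b = 1.06
K₂O: 0.09·a + 0.34·b = 1.4
From row1: a = (1.06 − 0.18·b) / 0.08.
Into row2: 0.09·(1.06 − 0.18·b)/0.08 + 0.34·b = 1.4 → b = 1.50909, a = 9.85455.

9.85 lb product A, 1.51 lb product B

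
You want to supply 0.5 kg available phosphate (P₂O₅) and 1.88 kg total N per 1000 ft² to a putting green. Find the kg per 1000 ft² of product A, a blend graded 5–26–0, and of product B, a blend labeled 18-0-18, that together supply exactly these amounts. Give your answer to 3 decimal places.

Per-1000 ft² balance (a = product A, b = product B):
P₂O₅: 0.26·a + 0·b = 0.5
N: 0.05·a + 0.18·b = 1.88
Solving simultaneously: a = 1.92308, b = 9.91026.

1.923 kg product A, 9.910 kg product B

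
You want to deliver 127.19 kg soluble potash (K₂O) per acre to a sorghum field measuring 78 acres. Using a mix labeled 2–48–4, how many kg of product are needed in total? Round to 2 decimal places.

248020.50 kg

Product per acre = 127.19 / 4% = 3179.75 kg.
Total product = 3179.75 × 78 = 248020.5 kg.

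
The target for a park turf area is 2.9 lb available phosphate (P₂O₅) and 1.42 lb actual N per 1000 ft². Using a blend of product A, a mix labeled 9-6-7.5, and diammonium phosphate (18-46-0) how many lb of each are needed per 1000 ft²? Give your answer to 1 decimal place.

Per-1000 ft² balance (a = product A, b = diammonium phosphate):
P₂O₅: 0.06·a + 0.46·b = 2.9
N: 0.09·a + 0.18·b = 1.42
Eliminate b: (row1) − 0.46/0.18·(row2) → -0.17·a = -0.728889, so a = 4.28758.
Then b = (1.42 − 0.09·4.28758) / 0.18 = 5.7451.

4.3 lb product A, 5.7 lb diammonium phosphate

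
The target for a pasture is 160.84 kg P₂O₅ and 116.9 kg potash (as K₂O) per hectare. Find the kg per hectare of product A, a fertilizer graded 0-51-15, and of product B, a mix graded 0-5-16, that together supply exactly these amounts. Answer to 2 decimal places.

With a, b = kg per hectare of product A and product B:
P₂O₅: 0.51·a + 0.05·b = 160.84
K₂O: 0.15·a + 0.16·b = 116.9
Solving simultaneously: a = 268.413, b = 478.988.

268.41 kg product A, 478.99 kg product B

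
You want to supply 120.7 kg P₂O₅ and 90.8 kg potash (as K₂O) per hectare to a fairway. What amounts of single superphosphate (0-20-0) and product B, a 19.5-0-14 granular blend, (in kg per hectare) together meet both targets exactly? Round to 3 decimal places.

Per-hectare balance (a = single superphosphate, b = product B):
P₂O₅: 0.2·a + 0·b = 120.7
K₂O: 0·a + 0.14·b = 90.8
Solving simultaneously: a = 603.5, b = 648.5714.

603.500 kg single superphosphate, 648.571 kg product B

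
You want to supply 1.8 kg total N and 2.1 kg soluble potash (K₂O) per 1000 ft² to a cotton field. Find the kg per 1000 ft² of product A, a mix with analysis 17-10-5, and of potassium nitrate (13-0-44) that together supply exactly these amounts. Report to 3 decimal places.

Let a = kg of product A, b = kg of potassium nitrate (per 1000 ft²).
N: 0.17·a + 0.13·b = 1.8
K₂O: 0.05·a + 0.44·b = 2.1
Solving simultaneously: a = 7.59883, b = 3.90922.

7.599 kg product A, 3.909 kg potassium nitrate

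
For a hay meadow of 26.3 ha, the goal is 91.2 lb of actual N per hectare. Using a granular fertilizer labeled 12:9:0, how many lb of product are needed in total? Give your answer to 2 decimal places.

19988.00 lb

Product per hectare = 91.2 / 12% = 760 lb.
Total product = 760 × 26.3 = 19988 lb.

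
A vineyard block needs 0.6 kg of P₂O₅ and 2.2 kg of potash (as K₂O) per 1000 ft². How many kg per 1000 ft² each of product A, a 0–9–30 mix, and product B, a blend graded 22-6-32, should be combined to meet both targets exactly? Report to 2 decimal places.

With a, b = kg per 1000 ft² of product A and product B:
P₂O₅: 0.09·a + 0.06·b = 0.6
K₂O: 0.3·a + 0.32·b = 2.2
Eliminate b: (row1) − 0.06/0.32·(row2) → 0.03375·a = 0.1875, so a = 5.55556.
Then b = (2.2 − 0.3·5.55556) / 0.32 = 1.66667.

5.56 kg product A, 1.67 kg product B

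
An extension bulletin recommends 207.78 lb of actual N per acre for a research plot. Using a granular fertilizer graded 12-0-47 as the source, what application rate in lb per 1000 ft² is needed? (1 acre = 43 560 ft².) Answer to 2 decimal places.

39.75 lb of product per thousand sq ft

Product per acre = 207.78 / 12% = 1731.5 lb.
Convert to per 1000 ft²: 1731.5 × 0.0229568 = 39.7498 lb.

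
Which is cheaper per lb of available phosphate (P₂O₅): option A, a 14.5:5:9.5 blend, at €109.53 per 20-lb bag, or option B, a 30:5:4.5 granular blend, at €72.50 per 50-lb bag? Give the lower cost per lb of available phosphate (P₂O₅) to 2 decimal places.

option A: P₂O₅ per bag = 20 × 5% = 1 lb; cost = 109.53 / 1 = €109.5300/lb P₂O₅.
option B: P₂O₅ per bag = 50 × 5% = 2.5 lb; cost = 72.50 / 2.5 = €29.0000/lb P₂O₅.
option B is cheaper.

€29.00 per lb P₂O₅ (option B)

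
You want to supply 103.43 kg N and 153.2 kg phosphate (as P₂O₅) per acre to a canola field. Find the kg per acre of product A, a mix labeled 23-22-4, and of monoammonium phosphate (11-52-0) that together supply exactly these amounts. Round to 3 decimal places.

387.124 kg product A, 130.832 kg monoammonium phosphate

Let a = kg of product A, b = kg of monoammonium phosphate (per acre).
N: 0.23·a + 0.11·b = 103.43
P₂O₅: 0.22·a + 0.52·b = 153.2
Eliminate a: (row1) − 0.23/0.22·(row2) → -0.433636·b = -56.7336, so b = 130.8323.
Back-substitute: a = (103.43 − 0.11·130.8323) / 0.23 = 387.1237.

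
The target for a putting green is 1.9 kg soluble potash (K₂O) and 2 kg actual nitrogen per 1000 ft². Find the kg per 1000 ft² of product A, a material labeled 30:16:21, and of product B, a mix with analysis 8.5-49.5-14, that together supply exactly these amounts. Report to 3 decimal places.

4.907 kg product A, 6.211 kg product B

Let a = kg of product A, b = kg of product B (per 1000 ft²).
K₂O: 0.21·a + 0.14·b = 1.9
N: 0.3·a + 0.085·b = 2
Solving simultaneously: a = 4.90683, b = 6.21118.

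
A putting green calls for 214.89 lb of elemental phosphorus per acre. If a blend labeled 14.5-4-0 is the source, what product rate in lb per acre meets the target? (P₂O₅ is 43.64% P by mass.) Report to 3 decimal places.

12310.380 lb of product per acre

As P₂O₅: 214.89 / 0.4364 = 492.415 lb per acre.
Product per acre = 492.415 / 4% = 12310.3804 lb.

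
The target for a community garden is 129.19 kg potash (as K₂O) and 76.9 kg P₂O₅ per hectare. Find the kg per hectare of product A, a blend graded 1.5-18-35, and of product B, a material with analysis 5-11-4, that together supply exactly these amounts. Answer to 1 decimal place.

Let a = kg of product A, b = kg of product B (per hectare).
K₂O: 0.35·a + 0.04·b = 129.19
P₂O₅: 0.18·a + 0.11·b = 76.9
Eliminate b: (row1) − 0.04/0.11·(row2) → 0.284545·a = 101.226, so a = 355.748.
Then b = (76.9 − 0.18·355.748) / 0.11 = 116.958.

355.7 kg product A, 117.0 kg product B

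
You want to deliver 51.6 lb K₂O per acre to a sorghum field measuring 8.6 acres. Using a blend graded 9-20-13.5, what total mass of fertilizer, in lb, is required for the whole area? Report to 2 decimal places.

3287.11 lb

Product per acre = 51.6 / 13.5% = 382.222 lb.
Total product = 382.222 × 8.6 = 3287.111 lb.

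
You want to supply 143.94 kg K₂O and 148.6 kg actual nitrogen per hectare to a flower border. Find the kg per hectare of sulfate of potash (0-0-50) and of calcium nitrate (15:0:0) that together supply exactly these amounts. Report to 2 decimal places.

287.88 kg sulfate of potash, 990.67 kg calcium nitrate

With a, b = kg per hectare of sulfate of potash and calcium nitrate:
K₂O: 0.5·a + 0·b = 143.94
N: 0·a + 0.15·b = 148.6
Solving simultaneously: a = 287.88, b = 990.667.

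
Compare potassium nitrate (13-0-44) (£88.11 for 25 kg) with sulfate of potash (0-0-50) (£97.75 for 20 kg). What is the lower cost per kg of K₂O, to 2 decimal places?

potassium nitrate: K₂O per bag = 25 × 44% = 11 kg; cost = 88.11 / 11 = £8.0100/kg K₂O.
sulfate of potash: K₂O per bag = 20 × 50% = 10 kg; cost = 97.75 / 10 = £9.7750/kg K₂O.
potassium nitrate is cheaper.

£8.01 per kg K₂O (potassium nitrate)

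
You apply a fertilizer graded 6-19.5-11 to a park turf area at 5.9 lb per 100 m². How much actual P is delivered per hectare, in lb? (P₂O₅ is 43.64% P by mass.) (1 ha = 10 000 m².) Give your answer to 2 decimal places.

50.21 lb P per hectare

P₂O₅ per 100 m² = 5.9 × 19.5% = 1.1505 lb.
Elemental P = 1.1505 × 0.4364 = 0.502078 lb per 100 m².
Convert to per hectare: 0.502078 × 100 = 50.2078 lb.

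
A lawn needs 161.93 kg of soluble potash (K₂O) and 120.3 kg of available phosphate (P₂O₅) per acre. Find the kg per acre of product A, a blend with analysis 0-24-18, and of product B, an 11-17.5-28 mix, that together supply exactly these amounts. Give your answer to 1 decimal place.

149.8 kg product A, 482.1 kg product B

Let a = kg of product A, b = kg of product B (per acre).
K₂O: 0.18·a + 0.28·b = 161.93
P₂O₅: 0.24·a + 0.175·b = 120.3
Solving simultaneously: a = 149.755, b = 482.05.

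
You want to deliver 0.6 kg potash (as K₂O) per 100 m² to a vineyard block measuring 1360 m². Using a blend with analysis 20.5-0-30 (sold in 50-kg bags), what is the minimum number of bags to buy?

1 bags

Product per 100 m² = 0.6 / 30% = 2 kg.
Total product = 2 × 1360 / 100 = 27.2 kg.
Bags = ⌈27.2 / 50⌉ = 1.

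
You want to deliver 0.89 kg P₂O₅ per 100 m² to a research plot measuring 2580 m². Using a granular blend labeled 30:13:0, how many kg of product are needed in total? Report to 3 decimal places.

176.631 kg

Product per 100 m² = 0.89 / 13% = 6.84615 kg.
Total product = 6.84615 × 2580 / 100 = 176.6308 kg.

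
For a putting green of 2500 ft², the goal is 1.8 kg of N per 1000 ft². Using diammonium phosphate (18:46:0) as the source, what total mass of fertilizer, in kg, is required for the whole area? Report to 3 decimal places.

25.000 kg

Product per 1000 ft² = 1.8 / 18% = 10 kg.
Total product = 10 × 2500 / 1000 = 25 kg.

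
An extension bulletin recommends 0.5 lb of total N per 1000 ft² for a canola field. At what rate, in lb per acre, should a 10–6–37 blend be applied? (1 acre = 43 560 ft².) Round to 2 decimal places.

Product per 1000 ft² = 0.5 / 10% = 5 lb.
Convert to per acre: 5 × 43.56 = 217.8 lb.

217.80 lb of product per acre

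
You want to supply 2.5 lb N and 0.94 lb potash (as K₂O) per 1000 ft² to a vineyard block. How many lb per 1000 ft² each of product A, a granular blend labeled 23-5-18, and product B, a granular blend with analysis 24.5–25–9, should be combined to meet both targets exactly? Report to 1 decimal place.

With a, b = lb per 1000 ft² of product A and product B:
N: 0.23·a + 0.245·b = 2.5
K₂O: 0.18·a + 0.09·b = 0.94
Eliminate b: (row1) − 0.245/0.09·(row2) → -0.26·a = -0.0588889, so a = 0.226496.
Then b = (0.94 − 0.18·0.226496) / 0.09 = 9.99145.

0.2 lb product A, 10.0 lb product B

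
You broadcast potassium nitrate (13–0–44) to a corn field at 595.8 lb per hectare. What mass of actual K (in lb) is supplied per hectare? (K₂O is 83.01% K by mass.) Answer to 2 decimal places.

217.61 lb K per hectare

K₂O per hectare = 595.8 × 44% = 262.152 lb.
Elemental K = 262.152 × 0.8301 = 217.612 lb per hectare.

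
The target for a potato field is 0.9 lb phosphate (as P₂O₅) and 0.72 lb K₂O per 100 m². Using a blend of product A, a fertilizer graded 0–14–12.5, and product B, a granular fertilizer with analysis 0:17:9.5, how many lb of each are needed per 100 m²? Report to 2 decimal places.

Per-100 m² balance (a = product A, b = product B):
P₂O₅: 0.14·a + 0.17·b = 0.9
K₂O: 0.125·a + 0.095·b = 0.72
Eliminate b: (row1) − 0.17/0.095·(row2) → -0.0836842·a = -0.388421, so a = 4.64151.
Then b = (0.72 − 0.125·4.64151) / 0.095 = 1.4717.

4.64 lb product A, 1.47 lb product B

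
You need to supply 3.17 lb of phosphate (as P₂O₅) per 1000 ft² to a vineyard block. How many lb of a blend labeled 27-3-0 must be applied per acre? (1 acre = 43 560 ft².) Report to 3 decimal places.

4602.840 lb of product per acre

Product per 1000 ft² = 3.17 / 3% = 105.667 lb.
Convert to per acre: 105.667 × 43.56 = 4602.84 lb.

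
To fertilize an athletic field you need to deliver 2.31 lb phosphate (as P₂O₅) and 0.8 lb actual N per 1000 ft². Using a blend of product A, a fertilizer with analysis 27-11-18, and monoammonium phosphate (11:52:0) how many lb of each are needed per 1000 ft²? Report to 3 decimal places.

With a, b = lb per 1000 ft² of product A and monoammonium phosphate:
P₂O₅: 0.11·a + 0.52·b = 2.31
N: 0.27·a + 0.11·b = 0.8
Eliminate a: (row1) − 0.11/0.27·(row2) → 0.475185·b = 1.98407, so b = 4.17537.
Back-substitute: a = (2.31 − 0.52·4.17537) / 0.11 = 1.26189.

1.262 lb product A, 4.175 lb monoammonium phosphate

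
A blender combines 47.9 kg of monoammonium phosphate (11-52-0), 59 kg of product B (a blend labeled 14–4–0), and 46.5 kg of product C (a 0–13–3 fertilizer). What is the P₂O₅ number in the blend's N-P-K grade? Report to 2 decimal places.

21.72% P₂O₅

Total mass = 47.9 + 59 + 46.5 = 153.4 kg.
P₂O₅ mass = 52%×47.9 + 4%×59 + 13%×46.5 = 33.313 kg.
% P₂O₅ = 33.313 / 153.4 = 21.7164%.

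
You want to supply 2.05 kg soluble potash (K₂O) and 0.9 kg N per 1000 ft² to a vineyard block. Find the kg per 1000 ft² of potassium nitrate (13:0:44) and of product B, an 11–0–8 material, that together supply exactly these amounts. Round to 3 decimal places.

With a, b = kg per 1000 ft² of potassium nitrate and product B:
K₂O: 0.44·a + 0.08·b = 2.05
N: 0.13·a + 0.11·b = 0.9
Solving simultaneously: a = 4.03947, b = 3.40789.

4.039 kg potassium nitrate, 3.408 kg product B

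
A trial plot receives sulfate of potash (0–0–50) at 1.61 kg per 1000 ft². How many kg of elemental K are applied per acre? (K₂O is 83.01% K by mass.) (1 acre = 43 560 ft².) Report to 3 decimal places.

29.108 kg K per acre

K₂O per 1000 ft² = 1.61 × 50% = 0.805 kg.
Elemental K = 0.805 × 0.8301 = 0.66823 kg per 1000 ft².
Convert to per acre: 0.66823 × 43.56 = 29.1081 kg.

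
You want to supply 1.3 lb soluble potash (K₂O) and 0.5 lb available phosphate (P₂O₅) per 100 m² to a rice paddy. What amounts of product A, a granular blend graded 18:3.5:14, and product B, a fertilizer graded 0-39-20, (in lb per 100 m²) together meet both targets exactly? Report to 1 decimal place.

8.6 lb product A, 0.5 lb product B

Let a = lb of product A, b = lb of product B (per 100 m²).
K₂O: 0.14·a + 0.2·b = 1.3
P₂O₅: 0.035·a + 0.39·b = 0.5
Eliminate b: (row1) − 0.2/0.39·(row2) → 0.122051·a = 1.04359, so a = 8.55042.
Then b = (0.5 − 0.035·8.55042) / 0.39 = 0.514706.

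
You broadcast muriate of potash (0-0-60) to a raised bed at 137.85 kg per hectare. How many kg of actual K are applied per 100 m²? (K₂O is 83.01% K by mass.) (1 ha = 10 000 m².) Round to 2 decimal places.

K₂O per hectare = 137.85 × 60% = 82.71 kg.
Elemental K = 82.71 × 0.8301 = 68.6576 kg per hectare.
Convert to per 100 m²: 68.6576 × 0.01 = 0.686576 kg.

0.69 kg K per hundred sq m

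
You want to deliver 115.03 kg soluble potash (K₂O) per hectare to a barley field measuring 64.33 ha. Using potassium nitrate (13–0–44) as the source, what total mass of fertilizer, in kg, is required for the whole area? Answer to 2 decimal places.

16817.91 kg

Product per hectare = 115.03 / 44% = 261.432 kg.
Total product = 261.432 × 64.33 = 16817.909 kg.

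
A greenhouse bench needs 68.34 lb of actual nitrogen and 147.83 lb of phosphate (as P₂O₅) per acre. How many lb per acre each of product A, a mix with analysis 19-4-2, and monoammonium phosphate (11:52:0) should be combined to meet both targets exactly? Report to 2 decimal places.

204.19 lb product A, 268.58 lb monoammonium phosphate

With a, b = lb per acre of product A and monoammonium phosphate:
N: 0.19·a + 0.11·b = 68.34
P₂O₅: 0.04·a + 0.52·b = 147.83
Eliminate b: (row1) − 0.11/0.52·(row2) → 0.181538·a = 37.0683, so a = 204.1896.
Then b = (147.83 − 0.04·204.1896) / 0.52 = 268.582.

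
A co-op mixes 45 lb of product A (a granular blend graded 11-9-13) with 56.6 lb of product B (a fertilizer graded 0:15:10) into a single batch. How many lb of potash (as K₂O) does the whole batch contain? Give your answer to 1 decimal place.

11.5 lb K₂O

K₂O mass = 13%×45 + 10%×56.6 = 11.51 lb.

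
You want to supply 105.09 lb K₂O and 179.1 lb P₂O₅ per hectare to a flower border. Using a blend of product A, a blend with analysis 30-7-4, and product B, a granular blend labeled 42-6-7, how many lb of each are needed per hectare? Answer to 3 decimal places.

Per-hectare balance (a = product A, b = product B):
K₂O: 0.04·a + 0.07·b = 105.09
P₂O₅: 0.07·a + 0.06·b = 179.1
Solving simultaneously: a = 2492.64, b = 76.92.

2492.640 lb product A, 76.920 lb product B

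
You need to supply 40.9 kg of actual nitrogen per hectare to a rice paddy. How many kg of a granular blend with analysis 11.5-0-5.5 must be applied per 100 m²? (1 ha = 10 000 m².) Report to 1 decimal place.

3.6 kg of product per hundred sq m

Product per hectare = 40.9 / 11.5% = 355.652 kg.
Convert to per 100 m²: 355.652 × 0.01 = 3.55652 kg.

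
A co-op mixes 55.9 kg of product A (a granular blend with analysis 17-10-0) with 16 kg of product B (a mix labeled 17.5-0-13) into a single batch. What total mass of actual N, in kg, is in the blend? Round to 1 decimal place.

12.3 kg N

N mass = 17%×55.9 + 17.5%×16 = 12.303 kg.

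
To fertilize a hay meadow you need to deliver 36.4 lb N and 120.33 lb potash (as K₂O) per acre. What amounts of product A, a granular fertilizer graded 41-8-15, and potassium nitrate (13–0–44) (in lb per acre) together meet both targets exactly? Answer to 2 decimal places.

Let a = lb of product A, b = lb of potassium nitrate (per acre).
N: 0.41·a + 0.13·b = 36.4
K₂O: 0.15·a + 0.44·b = 120.33
Solving simultaneously: a = 2.31883, b = 272.687.

2.32 lb product A, 272.69 lb potassium nitrate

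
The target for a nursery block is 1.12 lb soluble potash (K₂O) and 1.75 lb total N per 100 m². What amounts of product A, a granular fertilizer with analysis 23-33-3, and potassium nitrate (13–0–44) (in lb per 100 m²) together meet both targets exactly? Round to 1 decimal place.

6.4 lb product A, 2.1 lb potassium nitrate

Per-100 m² balance (a = product A, b = potassium nitrate):
K₂O: 0.03·a + 0.44·b = 1.12
N: 0.23·a + 0.13·b = 1.75
Eliminate a: (row1) − 0.03/0.23·(row2) → 0.423043·b = 0.891739, so b = 2.10791.
Back-substitute: a = (1.12 − 0.44·2.10791) / 0.03 = 6.41727.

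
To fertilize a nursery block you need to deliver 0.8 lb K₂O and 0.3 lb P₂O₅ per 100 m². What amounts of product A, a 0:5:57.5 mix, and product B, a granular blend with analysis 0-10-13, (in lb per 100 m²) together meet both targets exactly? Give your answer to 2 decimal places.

0.80 lb product A, 2.60 lb product B

Per-100 m² balance (a = product A, b = product B):
K₂O: 0.575·a + 0.13·b = 0.8
P₂O₅: 0.05·a + 0.1·b = 0.3
Eliminate b: (row1) − 0.13/0.1·(row2) → 0.51·a = 0.41, so a = 0.803922.
Then b = (0.3 − 0.05·0.803922) / 0.1 = 2.59804.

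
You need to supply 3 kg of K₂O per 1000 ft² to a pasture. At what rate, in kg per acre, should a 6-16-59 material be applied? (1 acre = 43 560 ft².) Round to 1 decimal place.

221.5 kg of product per acre

Product per 1000 ft² = 3 / 59% = 5.08475 kg.
Convert to per acre: 5.08475 × 43.56 = 221.492 kg.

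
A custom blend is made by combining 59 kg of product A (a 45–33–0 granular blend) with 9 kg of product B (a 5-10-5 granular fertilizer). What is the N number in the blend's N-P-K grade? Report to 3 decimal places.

39.706% N

Total mass = 59 + 9 = 68 kg.
N mass = 45%×59 + 5%×9 = 27 kg.
% N = 27 / 68 = 39.7059%.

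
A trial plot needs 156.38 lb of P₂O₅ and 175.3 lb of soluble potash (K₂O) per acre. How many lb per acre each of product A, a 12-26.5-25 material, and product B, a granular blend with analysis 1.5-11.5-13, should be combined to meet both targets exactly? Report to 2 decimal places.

29.81 lb product A, 1291.14 lb product B

Per-acre balance (a = product A, b = product B):
P₂O₅: 0.265·a + 0.115·b = 156.38
K₂O: 0.25·a + 0.13·b = 175.3
Solving simultaneously: a = 29.807, b = 1291.1404.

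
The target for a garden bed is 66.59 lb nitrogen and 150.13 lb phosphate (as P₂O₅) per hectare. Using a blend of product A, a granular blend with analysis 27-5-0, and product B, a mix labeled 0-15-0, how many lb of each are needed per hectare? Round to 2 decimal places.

Per-hectare balance (a = product A, b = product B):
N: 0.27·a + 0·b = 66.59
P₂O₅: 0.05·a + 0.15·b = 150.13
Solving simultaneously: a = 246.6296, b = 918.657.

246.63 lb product A, 918.66 lb product B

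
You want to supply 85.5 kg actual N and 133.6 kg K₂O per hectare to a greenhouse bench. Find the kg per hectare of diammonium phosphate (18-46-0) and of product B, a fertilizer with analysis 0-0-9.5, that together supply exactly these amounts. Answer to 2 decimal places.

475.00 kg diammonium phosphate, 1406.32 kg product B

Let a = kg of diammonium phosphate, b = kg of product B (per hectare).
N: 0.18·a + 0·b = 85.5
K₂O: 0·a + 0.095·b = 133.6
Solving simultaneously: a = 475, b = 1406.316.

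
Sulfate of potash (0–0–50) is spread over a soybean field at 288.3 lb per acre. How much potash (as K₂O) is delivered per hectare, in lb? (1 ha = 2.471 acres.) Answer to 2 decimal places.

356.19 lb K₂O per hectare

K₂O per acre = 288.3 × 50% = 144.15 lb.
Convert to per hectare: 144.15 × 2.471 = 356.1947 lb.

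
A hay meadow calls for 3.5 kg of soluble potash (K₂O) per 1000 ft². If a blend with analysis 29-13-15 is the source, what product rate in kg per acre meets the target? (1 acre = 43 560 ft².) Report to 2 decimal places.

1016.40 kg of product per acre

Product per 1000 ft² = 3.5 / 15% = 23.3333 kg.
Convert to per acre: 23.3333 × 43.56 = 1016.4 kg.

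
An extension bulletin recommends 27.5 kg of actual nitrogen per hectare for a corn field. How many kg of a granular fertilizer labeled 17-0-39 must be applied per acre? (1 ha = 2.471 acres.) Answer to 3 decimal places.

Product per hectare = 27.5 / 17% = 161.765 kg.
Convert to per acre: 161.765 × 0.404694 = 65.4653 kg.

65.465 kg of product per acre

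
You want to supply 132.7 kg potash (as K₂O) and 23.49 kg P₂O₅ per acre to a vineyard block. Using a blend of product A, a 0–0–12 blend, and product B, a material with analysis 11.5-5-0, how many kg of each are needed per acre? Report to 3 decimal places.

1105.833 kg product A, 469.800 kg product B

With a, b = kg per acre of product A and product B:
K₂O: 0.12·a + 0·b = 132.7
P₂O₅: 0·a + 0.05·b = 23.49
Solving simultaneously: a = 1105.8333, b = 469.8.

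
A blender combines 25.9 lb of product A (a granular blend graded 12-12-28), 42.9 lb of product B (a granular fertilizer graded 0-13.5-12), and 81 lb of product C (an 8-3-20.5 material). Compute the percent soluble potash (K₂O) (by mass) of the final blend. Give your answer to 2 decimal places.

19.36% K₂O

Total mass = 25.9 + 42.9 + 81 = 149.8 lb.
K₂O mass = 28%×25.9 + 12%×42.9 + 20.5%×81 = 29.005 lb.
% K₂O = 29.005 / 149.8 = 19.3625%.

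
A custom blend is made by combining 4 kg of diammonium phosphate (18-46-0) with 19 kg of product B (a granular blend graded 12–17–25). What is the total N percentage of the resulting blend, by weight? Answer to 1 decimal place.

13.0% N

Total mass = 4 + 19 = 23 kg.
N mass = 18%×4 + 12%×19 = 3 kg.
% N = 3 / 23 = 13.0435%.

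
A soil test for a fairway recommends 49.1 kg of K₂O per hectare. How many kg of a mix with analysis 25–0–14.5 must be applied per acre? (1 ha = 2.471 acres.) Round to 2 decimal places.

Product per hectare = 49.1 / 14.5% = 338.621 kg.
Convert to per acre: 338.621 × 0.404694 = 137.038 kg.

137.04 kg of product per acre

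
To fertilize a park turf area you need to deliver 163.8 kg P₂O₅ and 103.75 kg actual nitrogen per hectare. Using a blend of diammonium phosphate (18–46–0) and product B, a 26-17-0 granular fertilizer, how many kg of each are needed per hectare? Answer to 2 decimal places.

With a, b = kg per hectare of diammonium phosphate and product B:
P₂O₅: 0.46·a + 0.17·b = 163.8
N: 0.18·a + 0.26·b = 103.75
From row1: a = (163.8 − 0.17·b) / 0.46.
Into row2: 0.18·(163.8 − 0.17·b)/0.46 + 0.26·b = 103.75 → b = 204.955, a = 280.343.

280.34 kg diammonium phosphate, 204.96 kg product B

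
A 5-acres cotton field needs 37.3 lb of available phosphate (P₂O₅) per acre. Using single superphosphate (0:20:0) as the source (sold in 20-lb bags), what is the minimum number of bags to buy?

Product per acre = 37.3 / 20% = 186.5 lb.
Total product = 186.5 × 5 = 932.5 lb.
Bags = ⌈932.5 / 20⌉ = 47.

47 bags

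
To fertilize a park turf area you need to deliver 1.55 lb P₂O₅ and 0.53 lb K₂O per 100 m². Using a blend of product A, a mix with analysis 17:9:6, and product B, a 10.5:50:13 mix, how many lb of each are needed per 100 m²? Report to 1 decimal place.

Per-100 m² balance (a = product A, b = product B):
P₂O₅: 0.09·a + 0.5·b = 1.55
K₂O: 0.06·a + 0.13·b = 0.53
Eliminate a: (row1) − 0.09/0.06·(row2) → 0.305·b = 0.755, so b = 2.47541.
Back-substitute: a = (1.55 − 0.5·2.47541) / 0.09 = 3.46995.

3.5 lb product A, 2.5 lb product B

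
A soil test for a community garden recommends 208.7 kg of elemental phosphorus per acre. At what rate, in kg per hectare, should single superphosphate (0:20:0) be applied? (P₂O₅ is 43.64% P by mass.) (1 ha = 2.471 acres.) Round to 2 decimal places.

As P₂O₅: 208.7 / 0.4364 = 478.231 kg per acre.
Product per acre = 478.231 / 20% = 2391.15 kg.
Convert to per hectare: 2391.15 × 2.471 = 5908.544 kg.

5908.54 kg of product per hectare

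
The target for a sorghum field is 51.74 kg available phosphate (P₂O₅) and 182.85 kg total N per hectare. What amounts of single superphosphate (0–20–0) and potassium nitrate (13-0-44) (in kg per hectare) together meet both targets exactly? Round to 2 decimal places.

258.70 kg single superphosphate, 1406.54 kg potassium nitrate

Per-hectare balance (a = single superphosphate, b = potassium nitrate):
P₂O₅: 0.2·a + 0·b = 51.74
N: 0·a + 0.13·b = 182.85
Solving simultaneously: a = 258.7, b = 1406.538.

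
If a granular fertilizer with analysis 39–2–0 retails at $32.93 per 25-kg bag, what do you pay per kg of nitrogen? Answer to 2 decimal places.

N in bag = 25 × 39% = 9.75 kg.
Cost per kg N = $32.93 / 9.75 = $3.3774.

$3.38 per kg N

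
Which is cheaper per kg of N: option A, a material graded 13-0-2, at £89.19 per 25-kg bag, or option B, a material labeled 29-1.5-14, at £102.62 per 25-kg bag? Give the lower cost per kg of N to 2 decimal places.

£14.15 per kg N (option B)

option A: N per bag = 25 × 13% = 3.25 kg; cost = 89.19 / 3.25 = £27.4431/kg N.
option B: N per bag = 25 × 29% = 7.25 kg; cost = 102.62 / 7.25 = £14.1545/kg N.
option B is cheaper.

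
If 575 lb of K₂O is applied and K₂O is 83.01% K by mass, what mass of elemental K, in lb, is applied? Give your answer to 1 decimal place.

477.3 lb K

K = 575 × 0.8301 = 477.307 lb.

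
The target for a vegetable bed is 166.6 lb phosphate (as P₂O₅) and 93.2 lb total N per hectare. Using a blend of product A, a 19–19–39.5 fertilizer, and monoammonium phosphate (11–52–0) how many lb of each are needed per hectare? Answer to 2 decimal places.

386.88 lb product A, 179.02 lb monoammonium phosphate

Per-hectare balance (a = product A, b = monoammonium phosphate):
P₂O₅: 0.19·a + 0.52·b = 166.6
N: 0.19·a + 0.11·b = 93.2
Eliminate b: (row1) − 0.52/0.11·(row2) → -0.708182·a = -273.982, so a = 386.881.
Then b = (93.2 − 0.19·386.881) / 0.11 = 179.024.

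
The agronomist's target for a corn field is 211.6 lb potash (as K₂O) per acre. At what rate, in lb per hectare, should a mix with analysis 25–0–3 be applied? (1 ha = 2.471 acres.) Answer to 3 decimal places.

Product per acre = 211.6 / 3% = 7053.33 lb.
Convert to per hectare: 7053.33 × 2.471 = 17428.7867 lb.

17428.787 lb of product per hectare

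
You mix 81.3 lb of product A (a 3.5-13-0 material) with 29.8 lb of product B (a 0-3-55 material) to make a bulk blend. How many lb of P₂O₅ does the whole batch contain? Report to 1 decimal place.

P₂O₅ mass = 13%×81.3 + 3%×29.8 = 11.463 lb.

11.5 lb P₂O₅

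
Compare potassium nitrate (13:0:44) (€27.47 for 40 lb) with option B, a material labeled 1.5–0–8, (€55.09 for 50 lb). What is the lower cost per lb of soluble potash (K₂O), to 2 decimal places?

€1.56 per lb K₂O (potassium nitrate)

potassium nitrate: K₂O per bag = 40 × 44% = 17.6 lb; cost = 27.47 / 17.6 = €1.5608/lb K₂O.
option B: K₂O per bag = 50 × 8% = 4 lb; cost = 55.09 / 4 = €13.7725/lb K₂O.
potassium nitrate is cheaper.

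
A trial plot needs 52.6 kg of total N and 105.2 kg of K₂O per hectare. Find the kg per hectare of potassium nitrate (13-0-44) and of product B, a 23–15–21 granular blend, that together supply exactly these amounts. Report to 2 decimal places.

177.94 kg potassium nitrate, 128.12 kg product B

Let a = kg of potassium nitrate, b = kg of product B (per hectare).
N: 0.13·a + 0.23·b = 52.6
K₂O: 0.44·a + 0.21·b = 105.2
From row1: a = (52.6 − 0.23·b) / 0.13.
Into row2: 0.44·(52.6 − 0.23·b)/0.13 + 0.21·b = 105.2 → b = 128.119, a = 177.943.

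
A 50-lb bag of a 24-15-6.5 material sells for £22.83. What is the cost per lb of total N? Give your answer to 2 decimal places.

N in bag = 50 × 24% = 12 lb.
Cost per lb N = £22.83 / 12 = £1.9025.

£1.90 per lb N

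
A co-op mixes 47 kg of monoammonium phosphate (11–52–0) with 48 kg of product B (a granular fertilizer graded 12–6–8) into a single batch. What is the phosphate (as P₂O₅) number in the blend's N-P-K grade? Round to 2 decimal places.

Total mass = 47 + 48 = 95 kg.
P₂O₅ mass = 52%×47 + 6%×48 = 27.32 kg.
% P₂O₅ = 27.32 / 95 = 28.7579%.

28.76% P₂O₅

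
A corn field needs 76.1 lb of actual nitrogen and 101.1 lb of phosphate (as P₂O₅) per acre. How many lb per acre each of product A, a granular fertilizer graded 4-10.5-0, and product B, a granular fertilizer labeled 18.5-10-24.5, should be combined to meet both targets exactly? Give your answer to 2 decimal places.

Per-acre balance (a = product A, b = product B):
N: 0.04·a + 0.185·b = 76.1
P₂O₅: 0.105·a + 0.1·b = 101.1
Eliminate a: (row1) − 0.04/0.105·(row2) → 0.146905·b = 37.5857, so b = 255.851.
Back-substitute: a = (76.1 − 0.185·255.851) / 0.04 = 719.1896.

719.19 lb product A, 255.85 lb product B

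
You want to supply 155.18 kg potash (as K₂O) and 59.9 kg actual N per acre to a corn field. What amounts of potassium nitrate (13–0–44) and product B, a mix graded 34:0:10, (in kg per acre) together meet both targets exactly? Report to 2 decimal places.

342.40 kg potassium nitrate, 45.26 kg product B

Per-acre balance (a = potassium nitrate, b = product B):
K₂O: 0.44·a + 0.1·b = 155.18
N: 0.13·a + 0.34·b = 59.9
Solving simultaneously: a = 342.395, b = 45.2606.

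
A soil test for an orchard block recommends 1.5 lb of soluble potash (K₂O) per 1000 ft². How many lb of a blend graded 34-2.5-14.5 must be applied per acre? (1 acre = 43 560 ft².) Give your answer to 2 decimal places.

450.62 lb of product per acre

Product per 1000 ft² = 1.5 / 14.5% = 10.3448 lb.
Convert to per acre: 10.3448 × 43.56 = 450.621 lb.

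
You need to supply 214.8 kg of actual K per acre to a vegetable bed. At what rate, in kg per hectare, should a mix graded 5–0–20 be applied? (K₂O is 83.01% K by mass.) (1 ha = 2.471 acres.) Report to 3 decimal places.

3197.029 kg of product per hectare

As K₂O: 214.8 / 0.8301 = 258.764 kg per acre.
Product per acre = 258.764 / 20% = 1293.82 kg.
Convert to per hectare: 1293.82 × 2.471 = 3197.0293 kg.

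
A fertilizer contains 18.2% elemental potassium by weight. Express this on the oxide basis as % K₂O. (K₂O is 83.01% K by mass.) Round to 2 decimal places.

%K₂O = 18.2 / 0.8301 = 21.9251%.

21.93% K₂O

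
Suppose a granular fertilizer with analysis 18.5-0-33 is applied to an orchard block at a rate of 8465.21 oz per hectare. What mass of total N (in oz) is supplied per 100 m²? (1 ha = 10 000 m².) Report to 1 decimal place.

15.7 oz N per hundred sq m

nitrogen per hectare = 8465.21 × 18.5% = 1566.06 oz.
Convert to per 100 m²: 1566.06 × 0.01 = 15.6606 oz.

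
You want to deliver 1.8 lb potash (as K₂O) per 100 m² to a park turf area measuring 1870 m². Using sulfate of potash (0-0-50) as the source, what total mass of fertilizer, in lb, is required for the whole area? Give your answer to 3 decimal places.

Product per 100 m² = 1.8 / 50% = 3.6 lb.
Total product = 3.6 × 1870 / 100 = 67.32 lb.

67.320 lb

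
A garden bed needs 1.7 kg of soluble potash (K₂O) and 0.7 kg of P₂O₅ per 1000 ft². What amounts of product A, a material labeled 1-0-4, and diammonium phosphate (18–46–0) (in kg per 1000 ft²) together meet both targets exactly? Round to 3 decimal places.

42.500 kg product A, 1.522 kg diammonium phosphate

Per-1000 ft² balance (a = product A, b = diammonium phosphate):
K₂O: 0.04·a + 0·b = 1.7
P₂O₅: 0·a + 0.46·b = 0.7
Solving simultaneously: a = 42.5, b = 1.52174.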